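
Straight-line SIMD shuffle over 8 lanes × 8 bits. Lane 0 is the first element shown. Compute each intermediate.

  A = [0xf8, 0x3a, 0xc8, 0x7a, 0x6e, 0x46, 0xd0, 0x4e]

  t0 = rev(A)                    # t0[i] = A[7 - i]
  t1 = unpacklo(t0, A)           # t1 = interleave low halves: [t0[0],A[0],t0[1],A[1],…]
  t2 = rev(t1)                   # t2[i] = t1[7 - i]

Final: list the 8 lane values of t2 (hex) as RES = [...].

RES = [0x7a, 0x6e, 0xc8, 0x46, 0x3a, 0xd0, 0xf8, 0x4e]

t0 = [0x4e, 0xd0, 0x46, 0x6e, 0x7a, 0xc8, 0x3a, 0xf8]
t1 = [0x4e, 0xf8, 0xd0, 0x3a, 0x46, 0xc8, 0x6e, 0x7a]
t2 = [0x7a, 0x6e, 0xc8, 0x46, 0x3a, 0xd0, 0xf8, 0x4e]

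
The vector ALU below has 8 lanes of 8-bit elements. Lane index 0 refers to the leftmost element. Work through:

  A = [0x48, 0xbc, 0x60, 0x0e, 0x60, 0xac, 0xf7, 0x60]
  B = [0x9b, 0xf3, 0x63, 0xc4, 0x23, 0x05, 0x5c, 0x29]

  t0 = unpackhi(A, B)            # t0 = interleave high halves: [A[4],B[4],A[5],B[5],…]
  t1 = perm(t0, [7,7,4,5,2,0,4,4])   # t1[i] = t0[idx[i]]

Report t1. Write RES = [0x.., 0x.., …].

→ t0 |60|23|ac|05|f7|5c|60|29|
→ t1 |29|29|f7|5c|ac|60|f7|f7|

RES = [ 0x29  0x29  0xf7  0x5c  0xac  0x60  0xf7  0xf7 ]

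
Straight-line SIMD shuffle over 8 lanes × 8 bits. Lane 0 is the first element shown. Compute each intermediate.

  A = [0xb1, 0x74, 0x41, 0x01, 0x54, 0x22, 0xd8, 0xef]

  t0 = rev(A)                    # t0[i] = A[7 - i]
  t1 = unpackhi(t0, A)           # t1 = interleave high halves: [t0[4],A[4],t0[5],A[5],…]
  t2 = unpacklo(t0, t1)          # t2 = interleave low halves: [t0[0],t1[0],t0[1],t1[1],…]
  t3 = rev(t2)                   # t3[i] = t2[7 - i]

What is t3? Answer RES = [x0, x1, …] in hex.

t0 = [0xef, 0xd8, 0x22, 0x54, 0x01, 0x41, 0x74, 0xb1]
t1 = [0x01, 0x54, 0x41, 0x22, 0x74, 0xd8, 0xb1, 0xef]
t2 = [0xef, 0x01, 0xd8, 0x54, 0x22, 0x41, 0x54, 0x22]
t3 = [0x22, 0x54, 0x41, 0x22, 0x54, 0xd8, 0x01, 0xef]

RES = [0x22, 0x54, 0x41, 0x22, 0x54, 0xd8, 0x01, 0xef]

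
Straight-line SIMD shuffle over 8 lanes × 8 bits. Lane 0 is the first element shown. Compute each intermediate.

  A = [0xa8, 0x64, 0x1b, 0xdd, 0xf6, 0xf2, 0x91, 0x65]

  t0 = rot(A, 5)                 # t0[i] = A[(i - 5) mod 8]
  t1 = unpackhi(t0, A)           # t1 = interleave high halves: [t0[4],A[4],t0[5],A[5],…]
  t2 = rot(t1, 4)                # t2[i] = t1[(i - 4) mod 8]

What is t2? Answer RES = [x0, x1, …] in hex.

  t0: dd f6 f2 91 65 a8 64 1b
  t1: 65 f6 a8 f2 64 91 1b 65
  t2: 64 91 1b 65 65 f6 a8 f2

RES = [0x64, 0x91, 0x1b, 0x65, 0x65, 0xf6, 0xa8, 0xf2]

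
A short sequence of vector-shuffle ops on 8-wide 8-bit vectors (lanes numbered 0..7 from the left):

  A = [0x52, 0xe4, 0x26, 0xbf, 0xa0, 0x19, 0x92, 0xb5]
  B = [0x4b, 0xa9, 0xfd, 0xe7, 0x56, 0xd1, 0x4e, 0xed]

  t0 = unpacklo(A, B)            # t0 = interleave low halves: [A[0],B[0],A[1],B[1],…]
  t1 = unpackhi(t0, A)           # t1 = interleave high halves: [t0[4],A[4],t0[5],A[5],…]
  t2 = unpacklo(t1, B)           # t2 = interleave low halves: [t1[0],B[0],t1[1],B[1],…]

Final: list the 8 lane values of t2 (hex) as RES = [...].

t0 = [0x52, 0x4b, 0xe4, 0xa9, 0x26, 0xfd, 0xbf, 0xe7]
t1 = [0x26, 0xa0, 0xfd, 0x19, 0xbf, 0x92, 0xe7, 0xb5]
t2 = [0x26, 0x4b, 0xa0, 0xa9, 0xfd, 0xfd, 0x19, 0xe7]

RES = [0x26, 0x4b, 0xa0, 0xa9, 0xfd, 0xfd, 0x19, 0xe7]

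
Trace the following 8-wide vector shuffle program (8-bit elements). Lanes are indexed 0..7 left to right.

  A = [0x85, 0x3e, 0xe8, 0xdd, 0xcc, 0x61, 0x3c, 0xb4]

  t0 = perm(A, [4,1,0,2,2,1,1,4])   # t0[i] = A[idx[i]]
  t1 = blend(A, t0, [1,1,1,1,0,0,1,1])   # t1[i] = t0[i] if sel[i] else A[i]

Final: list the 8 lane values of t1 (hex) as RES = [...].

RES = [0xcc, 0x3e, 0x85, 0xe8, 0xcc, 0x61, 0x3e, 0xcc]

t0 = [0xcc, 0x3e, 0x85, 0xe8, 0xe8, 0x3e, 0x3e, 0xcc]
t1 = [0xcc, 0x3e, 0x85, 0xe8, 0xcc, 0x61, 0x3e, 0xcc]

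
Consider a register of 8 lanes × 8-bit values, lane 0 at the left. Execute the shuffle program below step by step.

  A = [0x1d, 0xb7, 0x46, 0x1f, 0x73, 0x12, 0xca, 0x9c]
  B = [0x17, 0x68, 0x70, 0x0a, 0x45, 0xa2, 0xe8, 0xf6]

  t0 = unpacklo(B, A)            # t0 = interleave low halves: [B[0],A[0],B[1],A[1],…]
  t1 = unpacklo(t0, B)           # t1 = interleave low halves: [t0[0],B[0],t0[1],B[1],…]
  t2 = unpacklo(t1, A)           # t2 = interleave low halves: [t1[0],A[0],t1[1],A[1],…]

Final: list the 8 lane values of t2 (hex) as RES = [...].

RES = [0x17, 0x1d, 0x17, 0xb7, 0x1d, 0x46, 0x68, 0x1f]

t0 = [0x17, 0x1d, 0x68, 0xb7, 0x70, 0x46, 0x0a, 0x1f]
t1 = [0x17, 0x17, 0x1d, 0x68, 0x68, 0x70, 0xb7, 0x0a]
t2 = [0x17, 0x1d, 0x17, 0xb7, 0x1d, 0x46, 0x68, 0x1f]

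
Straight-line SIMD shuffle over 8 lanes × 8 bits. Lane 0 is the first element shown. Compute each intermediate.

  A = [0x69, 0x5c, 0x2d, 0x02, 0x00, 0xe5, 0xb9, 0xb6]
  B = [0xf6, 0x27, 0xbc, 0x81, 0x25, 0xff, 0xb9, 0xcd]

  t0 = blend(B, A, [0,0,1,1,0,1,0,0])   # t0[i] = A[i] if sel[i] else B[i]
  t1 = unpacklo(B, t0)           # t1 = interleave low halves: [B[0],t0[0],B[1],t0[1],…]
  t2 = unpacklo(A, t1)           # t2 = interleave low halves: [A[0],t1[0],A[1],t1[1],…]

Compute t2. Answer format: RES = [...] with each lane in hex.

t0 = [0xf6, 0x27, 0x2d, 0x02, 0x25, 0xe5, 0xb9, 0xcd]
t1 = [0xf6, 0xf6, 0x27, 0x27, 0xbc, 0x2d, 0x81, 0x02]
t2 = [0x69, 0xf6, 0x5c, 0xf6, 0x2d, 0x27, 0x02, 0x27]

RES = [ 0x69  0xf6  0x5c  0xf6  0x2d  0x27  0x02  0x27 ]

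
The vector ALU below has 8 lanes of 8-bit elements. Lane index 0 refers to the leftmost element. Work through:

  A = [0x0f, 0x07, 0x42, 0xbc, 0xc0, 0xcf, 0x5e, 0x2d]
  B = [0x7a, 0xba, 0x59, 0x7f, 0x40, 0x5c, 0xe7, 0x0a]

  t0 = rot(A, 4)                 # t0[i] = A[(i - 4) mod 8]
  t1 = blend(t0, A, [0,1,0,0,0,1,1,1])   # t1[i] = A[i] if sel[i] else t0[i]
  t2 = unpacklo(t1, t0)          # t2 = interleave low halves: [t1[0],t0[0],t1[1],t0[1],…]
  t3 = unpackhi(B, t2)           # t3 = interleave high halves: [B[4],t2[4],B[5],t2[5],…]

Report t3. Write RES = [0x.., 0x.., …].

→ t0 |c0|cf|5e|2d|0f|07|42|bc|
→ t1 |c0|07|5e|2d|0f|cf|5e|2d|
→ t2 |c0|c0|07|cf|5e|5e|2d|2d|
→ t3 |40|5e|5c|5e|e7|2d|0a|2d|

RES = [0x40, 0x5e, 0x5c, 0x5e, 0xe7, 0x2d, 0x0a, 0x2d]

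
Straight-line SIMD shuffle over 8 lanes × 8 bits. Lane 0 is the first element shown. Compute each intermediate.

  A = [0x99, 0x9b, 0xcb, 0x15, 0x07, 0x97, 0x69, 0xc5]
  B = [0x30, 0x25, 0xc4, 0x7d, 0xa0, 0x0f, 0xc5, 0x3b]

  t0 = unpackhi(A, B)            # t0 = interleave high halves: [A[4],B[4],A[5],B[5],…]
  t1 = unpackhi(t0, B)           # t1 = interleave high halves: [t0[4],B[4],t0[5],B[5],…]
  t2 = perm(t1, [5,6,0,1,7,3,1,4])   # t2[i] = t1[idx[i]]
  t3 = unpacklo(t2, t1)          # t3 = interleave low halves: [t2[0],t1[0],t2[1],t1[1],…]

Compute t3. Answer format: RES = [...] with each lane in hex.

→ t0 |07|a0|97|0f|69|c5|c5|3b|
→ t1 |69|a0|c5|0f|c5|c5|3b|3b|
→ t2 |c5|3b|69|a0|3b|0f|a0|c5|
→ t3 |c5|69|3b|a0|69|c5|a0|0f|

RES = [0xc5, 0x69, 0x3b, 0xa0, 0x69, 0xc5, 0xa0, 0x0f]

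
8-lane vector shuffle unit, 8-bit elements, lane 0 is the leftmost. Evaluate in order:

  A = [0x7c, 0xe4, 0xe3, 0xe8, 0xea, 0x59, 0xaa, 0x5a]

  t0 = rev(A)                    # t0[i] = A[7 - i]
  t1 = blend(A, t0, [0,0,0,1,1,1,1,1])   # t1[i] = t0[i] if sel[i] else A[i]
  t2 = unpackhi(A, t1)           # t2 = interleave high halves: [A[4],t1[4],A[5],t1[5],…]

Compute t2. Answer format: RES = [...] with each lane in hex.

RES = [0xea, 0xe8, 0x59, 0xe3, 0xaa, 0xe4, 0x5a, 0x7c]

→ t0 |5a|aa|59|ea|e8|e3|e4|7c|
→ t1 |7c|e4|e3|ea|e8|e3|e4|7c|
→ t2 |ea|e8|59|e3|aa|e4|5a|7c|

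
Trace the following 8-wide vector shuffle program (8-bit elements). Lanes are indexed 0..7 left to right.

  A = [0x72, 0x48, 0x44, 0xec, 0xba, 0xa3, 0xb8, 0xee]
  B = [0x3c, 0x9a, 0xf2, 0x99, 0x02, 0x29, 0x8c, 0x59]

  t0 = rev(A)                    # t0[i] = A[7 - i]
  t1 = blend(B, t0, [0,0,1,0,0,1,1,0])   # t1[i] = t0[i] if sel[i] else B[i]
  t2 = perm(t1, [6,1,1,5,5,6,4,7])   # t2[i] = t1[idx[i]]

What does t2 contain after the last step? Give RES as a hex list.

  t0: ee b8 a3 ba ec 44 48 72
  t1: 3c 9a a3 99 02 44 48 59
  t2: 48 9a 9a 44 44 48 02 59

RES = [ 0x48  0x9a  0x9a  0x44  0x44  0x48  0x02  0x59 ]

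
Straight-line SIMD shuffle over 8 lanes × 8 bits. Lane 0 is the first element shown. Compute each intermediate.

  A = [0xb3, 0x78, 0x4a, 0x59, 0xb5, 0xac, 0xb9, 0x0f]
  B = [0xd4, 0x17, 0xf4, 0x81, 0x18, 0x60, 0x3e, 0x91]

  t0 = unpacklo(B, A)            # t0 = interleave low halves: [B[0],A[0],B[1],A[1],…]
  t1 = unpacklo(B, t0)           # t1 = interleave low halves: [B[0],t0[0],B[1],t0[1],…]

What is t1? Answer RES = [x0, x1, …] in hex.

→ t0 |d4|b3|17|78|f4|4a|81|59|
→ t1 |d4|d4|17|b3|f4|17|81|78|

RES = [0xd4, 0xd4, 0x17, 0xb3, 0xf4, 0x17, 0x81, 0x78]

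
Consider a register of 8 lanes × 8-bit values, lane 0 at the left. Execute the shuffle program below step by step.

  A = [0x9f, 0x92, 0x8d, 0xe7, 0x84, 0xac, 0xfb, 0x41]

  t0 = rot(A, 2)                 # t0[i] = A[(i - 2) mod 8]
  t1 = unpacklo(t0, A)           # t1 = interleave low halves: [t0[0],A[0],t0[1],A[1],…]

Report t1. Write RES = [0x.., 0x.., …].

RES = [ 0xfb  0x9f  0x41  0x92  0x9f  0x8d  0x92  0xe7 ]

t0 = [0xfb, 0x41, 0x9f, 0x92, 0x8d, 0xe7, 0x84, 0xac]
t1 = [0xfb, 0x9f, 0x41, 0x92, 0x9f, 0x8d, 0x92, 0xe7]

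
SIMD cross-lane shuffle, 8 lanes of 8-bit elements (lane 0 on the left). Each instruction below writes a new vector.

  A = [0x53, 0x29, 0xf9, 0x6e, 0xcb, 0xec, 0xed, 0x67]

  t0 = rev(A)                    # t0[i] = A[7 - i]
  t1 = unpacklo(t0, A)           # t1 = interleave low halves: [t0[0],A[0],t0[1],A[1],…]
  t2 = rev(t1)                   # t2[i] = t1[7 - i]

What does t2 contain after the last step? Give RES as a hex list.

RES = [0x6e, 0xcb, 0xf9, 0xec, 0x29, 0xed, 0x53, 0x67]

t0 = [0x67, 0xed, 0xec, 0xcb, 0x6e, 0xf9, 0x29, 0x53]
t1 = [0x67, 0x53, 0xed, 0x29, 0xec, 0xf9, 0xcb, 0x6e]
t2 = [0x6e, 0xcb, 0xf9, 0xec, 0x29, 0xed, 0x53, 0x67]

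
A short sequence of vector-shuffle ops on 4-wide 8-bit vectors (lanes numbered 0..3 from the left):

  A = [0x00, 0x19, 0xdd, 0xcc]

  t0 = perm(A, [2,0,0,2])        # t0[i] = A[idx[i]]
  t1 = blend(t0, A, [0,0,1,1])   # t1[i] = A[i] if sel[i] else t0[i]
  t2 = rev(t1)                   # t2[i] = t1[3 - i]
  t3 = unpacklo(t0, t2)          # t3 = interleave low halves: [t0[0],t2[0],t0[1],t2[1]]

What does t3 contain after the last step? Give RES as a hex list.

t0 = [0xdd, 0x00, 0x00, 0xdd]
t1 = [0xdd, 0x00, 0xdd, 0xcc]
t2 = [0xcc, 0xdd, 0x00, 0xdd]
t3 = [0xdd, 0xcc, 0x00, 0xdd]

RES = [0xdd, 0xcc, 0x00, 0xdd]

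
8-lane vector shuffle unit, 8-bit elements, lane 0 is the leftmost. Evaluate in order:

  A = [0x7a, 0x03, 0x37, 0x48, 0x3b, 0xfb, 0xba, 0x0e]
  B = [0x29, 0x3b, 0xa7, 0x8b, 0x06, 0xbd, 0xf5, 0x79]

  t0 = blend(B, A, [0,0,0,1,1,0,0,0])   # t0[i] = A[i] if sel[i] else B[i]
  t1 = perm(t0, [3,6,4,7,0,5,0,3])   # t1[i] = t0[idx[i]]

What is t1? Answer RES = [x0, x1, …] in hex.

RES = [0x48, 0xf5, 0x3b, 0x79, 0x29, 0xbd, 0x29, 0x48]

t0 = [0x29, 0x3b, 0xa7, 0x48, 0x3b, 0xbd, 0xf5, 0x79]
t1 = [0x48, 0xf5, 0x3b, 0x79, 0x29, 0xbd, 0x29, 0x48]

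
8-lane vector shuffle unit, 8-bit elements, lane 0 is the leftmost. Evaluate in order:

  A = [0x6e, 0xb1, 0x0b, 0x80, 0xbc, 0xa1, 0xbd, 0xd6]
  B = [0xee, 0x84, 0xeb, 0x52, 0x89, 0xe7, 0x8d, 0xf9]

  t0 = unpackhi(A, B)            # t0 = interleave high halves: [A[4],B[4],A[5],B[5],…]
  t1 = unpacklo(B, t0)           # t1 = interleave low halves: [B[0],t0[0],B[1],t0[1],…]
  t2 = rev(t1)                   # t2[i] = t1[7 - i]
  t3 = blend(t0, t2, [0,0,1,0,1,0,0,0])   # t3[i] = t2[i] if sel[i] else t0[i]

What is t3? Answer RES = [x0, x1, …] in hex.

RES = [ 0xbc  0x89  0xa1  0xe7  0x89  0x8d  0xd6  0xf9 ]

  t0: bc 89 a1 e7 bd 8d d6 f9
  t1: ee bc 84 89 eb a1 52 e7
  t2: e7 52 a1 eb 89 84 bc ee
  t3: bc 89 a1 e7 89 8d d6 f9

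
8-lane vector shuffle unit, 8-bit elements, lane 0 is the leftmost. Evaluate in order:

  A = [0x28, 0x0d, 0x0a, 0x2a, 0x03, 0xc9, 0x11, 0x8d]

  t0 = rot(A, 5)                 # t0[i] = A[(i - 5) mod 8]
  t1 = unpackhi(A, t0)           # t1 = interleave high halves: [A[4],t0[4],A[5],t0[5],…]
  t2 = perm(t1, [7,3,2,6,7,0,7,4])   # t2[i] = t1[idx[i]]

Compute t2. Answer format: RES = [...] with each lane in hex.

  t0: 2a 03 c9 11 8d 28 0d 0a
  t1: 03 8d c9 28 11 0d 8d 0a
  t2: 0a 28 c9 8d 0a 03 0a 11

RES = [0x0a, 0x28, 0xc9, 0x8d, 0x0a, 0x03, 0x0a, 0x11]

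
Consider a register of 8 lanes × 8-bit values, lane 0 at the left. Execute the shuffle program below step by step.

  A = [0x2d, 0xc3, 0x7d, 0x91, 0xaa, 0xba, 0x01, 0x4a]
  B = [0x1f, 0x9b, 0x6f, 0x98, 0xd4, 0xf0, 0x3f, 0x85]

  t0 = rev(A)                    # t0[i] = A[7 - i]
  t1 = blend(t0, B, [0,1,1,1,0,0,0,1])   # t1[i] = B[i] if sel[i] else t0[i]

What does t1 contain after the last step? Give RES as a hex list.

RES = [ 0x4a  0x9b  0x6f  0x98  0x91  0x7d  0xc3  0x85 ]

→ t0 |4a|01|ba|aa|91|7d|c3|2d|
→ t1 |4a|9b|6f|98|91|7d|c3|85|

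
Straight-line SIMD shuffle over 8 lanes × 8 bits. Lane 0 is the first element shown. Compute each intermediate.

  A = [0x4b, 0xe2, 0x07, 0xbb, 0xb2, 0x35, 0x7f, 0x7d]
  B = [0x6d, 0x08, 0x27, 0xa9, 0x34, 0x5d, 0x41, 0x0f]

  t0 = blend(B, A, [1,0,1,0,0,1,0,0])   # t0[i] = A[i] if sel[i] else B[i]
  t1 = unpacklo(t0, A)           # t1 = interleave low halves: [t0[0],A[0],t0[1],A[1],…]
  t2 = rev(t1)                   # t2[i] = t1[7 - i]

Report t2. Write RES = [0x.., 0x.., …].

RES = [0xbb, 0xa9, 0x07, 0x07, 0xe2, 0x08, 0x4b, 0x4b]

t0 = [0x4b, 0x08, 0x07, 0xa9, 0x34, 0x35, 0x41, 0x0f]
t1 = [0x4b, 0x4b, 0x08, 0xe2, 0x07, 0x07, 0xa9, 0xbb]
t2 = [0xbb, 0xa9, 0x07, 0x07, 0xe2, 0x08, 0x4b, 0x4b]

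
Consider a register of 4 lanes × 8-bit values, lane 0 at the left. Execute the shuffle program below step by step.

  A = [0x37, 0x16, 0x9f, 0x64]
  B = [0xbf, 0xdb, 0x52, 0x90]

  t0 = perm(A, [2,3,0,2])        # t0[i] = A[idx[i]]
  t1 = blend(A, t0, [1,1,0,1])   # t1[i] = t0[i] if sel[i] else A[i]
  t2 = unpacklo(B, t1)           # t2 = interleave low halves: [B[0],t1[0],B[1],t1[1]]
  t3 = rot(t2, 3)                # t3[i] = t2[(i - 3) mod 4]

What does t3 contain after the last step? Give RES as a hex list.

RES = [0x9f, 0xdb, 0x64, 0xbf]

t0 = [0x9f, 0x64, 0x37, 0x9f]
t1 = [0x9f, 0x64, 0x9f, 0x9f]
t2 = [0xbf, 0x9f, 0xdb, 0x64]
t3 = [0x9f, 0xdb, 0x64, 0xbf]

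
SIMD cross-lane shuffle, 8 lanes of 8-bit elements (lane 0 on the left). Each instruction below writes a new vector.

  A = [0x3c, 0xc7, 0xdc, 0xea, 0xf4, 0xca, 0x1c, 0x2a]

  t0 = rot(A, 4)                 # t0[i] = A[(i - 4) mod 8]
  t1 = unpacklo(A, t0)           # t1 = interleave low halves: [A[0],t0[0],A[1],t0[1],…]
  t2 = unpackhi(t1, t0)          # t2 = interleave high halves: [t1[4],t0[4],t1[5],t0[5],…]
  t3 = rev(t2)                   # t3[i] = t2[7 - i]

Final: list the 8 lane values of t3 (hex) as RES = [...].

RES = [0xea, 0x2a, 0xdc, 0xea, 0xc7, 0x1c, 0x3c, 0xdc]

t0 = [0xf4, 0xca, 0x1c, 0x2a, 0x3c, 0xc7, 0xdc, 0xea]
t1 = [0x3c, 0xf4, 0xc7, 0xca, 0xdc, 0x1c, 0xea, 0x2a]
t2 = [0xdc, 0x3c, 0x1c, 0xc7, 0xea, 0xdc, 0x2a, 0xea]
t3 = [0xea, 0x2a, 0xdc, 0xea, 0xc7, 0x1c, 0x3c, 0xdc]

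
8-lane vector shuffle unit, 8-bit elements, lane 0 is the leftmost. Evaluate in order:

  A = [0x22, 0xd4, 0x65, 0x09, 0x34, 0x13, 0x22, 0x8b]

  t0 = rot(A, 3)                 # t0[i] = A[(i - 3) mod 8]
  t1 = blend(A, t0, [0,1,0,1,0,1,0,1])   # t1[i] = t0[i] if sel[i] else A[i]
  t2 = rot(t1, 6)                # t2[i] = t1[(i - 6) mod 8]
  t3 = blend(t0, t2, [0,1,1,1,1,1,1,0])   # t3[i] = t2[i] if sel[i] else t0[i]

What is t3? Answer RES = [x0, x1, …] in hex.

RES = [0x13, 0x22, 0x34, 0x65, 0x22, 0x34, 0x22, 0x34]

→ t0 |13|22|8b|22|d4|65|09|34|
→ t1 |22|22|65|22|34|65|22|34|
→ t2 |65|22|34|65|22|34|22|22|
→ t3 |13|22|34|65|22|34|22|34|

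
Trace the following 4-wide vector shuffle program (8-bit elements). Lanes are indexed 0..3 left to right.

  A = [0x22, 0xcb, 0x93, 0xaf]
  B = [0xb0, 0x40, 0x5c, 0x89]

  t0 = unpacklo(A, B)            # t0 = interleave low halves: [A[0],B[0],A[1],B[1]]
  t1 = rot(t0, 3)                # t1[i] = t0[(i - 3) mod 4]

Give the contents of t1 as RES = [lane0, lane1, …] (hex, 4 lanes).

  t0: 22 b0 cb 40
  t1: b0 cb 40 22

RES = [0xb0, 0xcb, 0x40, 0x22]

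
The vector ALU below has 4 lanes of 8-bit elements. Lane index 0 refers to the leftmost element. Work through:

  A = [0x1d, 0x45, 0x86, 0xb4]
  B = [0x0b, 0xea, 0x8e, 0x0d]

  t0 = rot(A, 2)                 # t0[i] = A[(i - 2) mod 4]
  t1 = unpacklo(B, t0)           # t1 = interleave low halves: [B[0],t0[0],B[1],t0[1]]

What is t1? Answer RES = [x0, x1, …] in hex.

RES = [0x0b, 0x86, 0xea, 0xb4]

t0 = [0x86, 0xb4, 0x1d, 0x45]
t1 = [0x0b, 0x86, 0xea, 0xb4]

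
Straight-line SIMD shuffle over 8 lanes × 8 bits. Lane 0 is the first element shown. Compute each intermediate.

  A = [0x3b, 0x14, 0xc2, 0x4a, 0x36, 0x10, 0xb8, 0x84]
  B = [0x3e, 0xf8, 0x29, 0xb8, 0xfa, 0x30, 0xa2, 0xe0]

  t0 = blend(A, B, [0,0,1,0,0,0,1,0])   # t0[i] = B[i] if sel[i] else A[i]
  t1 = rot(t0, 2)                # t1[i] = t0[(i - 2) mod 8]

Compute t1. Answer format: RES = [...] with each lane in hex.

  t0: 3b 14 29 4a 36 10 a2 84
  t1: a2 84 3b 14 29 4a 36 10

RES = [0xa2, 0x84, 0x3b, 0x14, 0x29, 0x4a, 0x36, 0x10]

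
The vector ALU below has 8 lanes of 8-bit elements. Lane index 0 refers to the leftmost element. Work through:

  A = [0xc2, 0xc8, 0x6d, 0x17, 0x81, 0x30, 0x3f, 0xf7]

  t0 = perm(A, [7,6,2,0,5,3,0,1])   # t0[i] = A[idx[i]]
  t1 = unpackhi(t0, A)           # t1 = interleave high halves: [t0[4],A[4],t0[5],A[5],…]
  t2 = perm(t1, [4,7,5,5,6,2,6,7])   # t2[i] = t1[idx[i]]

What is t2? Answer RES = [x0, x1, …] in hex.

RES = [0xc2, 0xf7, 0x3f, 0x3f, 0xc8, 0x17, 0xc8, 0xf7]

t0 = [0xf7, 0x3f, 0x6d, 0xc2, 0x30, 0x17, 0xc2, 0xc8]
t1 = [0x30, 0x81, 0x17, 0x30, 0xc2, 0x3f, 0xc8, 0xf7]
t2 = [0xc2, 0xf7, 0x3f, 0x3f, 0xc8, 0x17, 0xc8, 0xf7]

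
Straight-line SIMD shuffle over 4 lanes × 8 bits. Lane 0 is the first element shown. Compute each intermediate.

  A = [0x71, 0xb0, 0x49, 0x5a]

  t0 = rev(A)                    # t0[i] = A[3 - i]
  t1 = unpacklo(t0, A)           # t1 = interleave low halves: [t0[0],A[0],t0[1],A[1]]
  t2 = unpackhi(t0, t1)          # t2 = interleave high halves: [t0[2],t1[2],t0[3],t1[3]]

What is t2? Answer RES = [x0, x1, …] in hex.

t0 = [0x5a, 0x49, 0xb0, 0x71]
t1 = [0x5a, 0x71, 0x49, 0xb0]
t2 = [0xb0, 0x49, 0x71, 0xb0]

RES = [ 0xb0  0x49  0x71  0xb0 ]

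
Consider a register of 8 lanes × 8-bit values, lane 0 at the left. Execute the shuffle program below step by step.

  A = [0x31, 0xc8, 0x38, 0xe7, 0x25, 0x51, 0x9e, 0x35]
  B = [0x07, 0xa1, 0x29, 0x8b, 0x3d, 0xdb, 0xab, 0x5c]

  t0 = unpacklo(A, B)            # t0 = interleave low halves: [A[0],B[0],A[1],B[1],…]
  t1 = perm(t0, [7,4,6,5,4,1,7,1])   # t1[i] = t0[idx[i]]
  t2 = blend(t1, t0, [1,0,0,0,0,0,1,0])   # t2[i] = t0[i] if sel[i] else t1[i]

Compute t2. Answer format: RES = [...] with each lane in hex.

  t0: 31 07 c8 a1 38 29 e7 8b
  t1: 8b 38 e7 29 38 07 8b 07
  t2: 31 38 e7 29 38 07 e7 07

RES = [ 0x31  0x38  0xe7  0x29  0x38  0x07  0xe7  0x07 ]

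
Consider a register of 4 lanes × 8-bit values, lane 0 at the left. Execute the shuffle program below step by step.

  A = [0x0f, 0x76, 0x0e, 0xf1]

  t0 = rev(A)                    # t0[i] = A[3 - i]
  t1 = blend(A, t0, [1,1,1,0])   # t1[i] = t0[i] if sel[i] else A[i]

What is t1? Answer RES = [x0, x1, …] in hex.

RES = [0xf1, 0x0e, 0x76, 0xf1]

  t0: f1 0e 76 0f
  t1: f1 0e 76 f1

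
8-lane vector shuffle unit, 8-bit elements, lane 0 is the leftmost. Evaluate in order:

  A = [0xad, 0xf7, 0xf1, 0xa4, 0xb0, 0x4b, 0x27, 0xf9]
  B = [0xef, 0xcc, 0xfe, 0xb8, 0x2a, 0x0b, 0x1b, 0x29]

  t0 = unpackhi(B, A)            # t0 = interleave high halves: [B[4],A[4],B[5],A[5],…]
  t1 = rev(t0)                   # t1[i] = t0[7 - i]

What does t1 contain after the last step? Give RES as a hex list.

RES = [ 0xf9  0x29  0x27  0x1b  0x4b  0x0b  0xb0  0x2a ]

  t0: 2a b0 0b 4b 1b 27 29 f9
  t1: f9 29 27 1b 4b 0b b0 2a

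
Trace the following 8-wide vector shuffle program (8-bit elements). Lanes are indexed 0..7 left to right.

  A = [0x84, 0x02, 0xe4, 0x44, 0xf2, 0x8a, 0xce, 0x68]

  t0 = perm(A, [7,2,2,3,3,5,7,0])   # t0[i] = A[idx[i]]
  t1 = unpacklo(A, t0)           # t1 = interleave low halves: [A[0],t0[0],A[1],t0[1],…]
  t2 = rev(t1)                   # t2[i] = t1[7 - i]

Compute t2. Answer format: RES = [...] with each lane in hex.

→ t0 |68|e4|e4|44|44|8a|68|84|
→ t1 |84|68|02|e4|e4|e4|44|44|
→ t2 |44|44|e4|e4|e4|02|68|84|

RES = [0x44, 0x44, 0xe4, 0xe4, 0xe4, 0x02, 0x68, 0x84]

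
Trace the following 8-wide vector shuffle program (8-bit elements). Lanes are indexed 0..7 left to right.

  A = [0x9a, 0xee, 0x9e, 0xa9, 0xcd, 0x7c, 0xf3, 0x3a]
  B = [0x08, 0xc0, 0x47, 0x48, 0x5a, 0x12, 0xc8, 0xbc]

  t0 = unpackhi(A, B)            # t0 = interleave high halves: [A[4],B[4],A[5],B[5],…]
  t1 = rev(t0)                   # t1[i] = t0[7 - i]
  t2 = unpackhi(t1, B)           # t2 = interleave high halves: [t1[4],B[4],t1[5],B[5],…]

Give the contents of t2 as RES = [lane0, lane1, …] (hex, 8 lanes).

→ t0 |cd|5a|7c|12|f3|c8|3a|bc|
→ t1 |bc|3a|c8|f3|12|7c|5a|cd|
→ t2 |12|5a|7c|12|5a|c8|cd|bc|

RES = [ 0x12  0x5a  0x7c  0x12  0x5a  0xc8  0xcd  0xbc ]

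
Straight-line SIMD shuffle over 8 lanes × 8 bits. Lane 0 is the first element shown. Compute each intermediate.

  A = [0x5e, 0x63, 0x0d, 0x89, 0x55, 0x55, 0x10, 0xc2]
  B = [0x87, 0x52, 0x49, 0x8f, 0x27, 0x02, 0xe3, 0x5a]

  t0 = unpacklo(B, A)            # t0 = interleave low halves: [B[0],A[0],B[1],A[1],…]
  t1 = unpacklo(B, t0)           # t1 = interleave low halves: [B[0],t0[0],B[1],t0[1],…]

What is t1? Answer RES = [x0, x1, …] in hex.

→ t0 |87|5e|52|63|49|0d|8f|89|
→ t1 |87|87|52|5e|49|52|8f|63|

RES = [0x87, 0x87, 0x52, 0x5e, 0x49, 0x52, 0x8f, 0x63]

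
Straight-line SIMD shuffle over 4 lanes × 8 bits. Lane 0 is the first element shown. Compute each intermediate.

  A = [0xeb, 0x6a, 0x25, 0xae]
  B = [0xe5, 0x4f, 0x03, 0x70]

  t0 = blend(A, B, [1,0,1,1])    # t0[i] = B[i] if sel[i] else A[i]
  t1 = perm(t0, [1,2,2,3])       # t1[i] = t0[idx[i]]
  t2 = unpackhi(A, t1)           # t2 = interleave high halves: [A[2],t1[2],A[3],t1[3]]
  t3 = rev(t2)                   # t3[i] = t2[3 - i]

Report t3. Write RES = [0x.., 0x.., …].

RES = [ 0x70  0xae  0x03  0x25 ]

t0 = [0xe5, 0x6a, 0x03, 0x70]
t1 = [0x6a, 0x03, 0x03, 0x70]
t2 = [0x25, 0x03, 0xae, 0x70]
t3 = [0x70, 0xae, 0x03, 0x25]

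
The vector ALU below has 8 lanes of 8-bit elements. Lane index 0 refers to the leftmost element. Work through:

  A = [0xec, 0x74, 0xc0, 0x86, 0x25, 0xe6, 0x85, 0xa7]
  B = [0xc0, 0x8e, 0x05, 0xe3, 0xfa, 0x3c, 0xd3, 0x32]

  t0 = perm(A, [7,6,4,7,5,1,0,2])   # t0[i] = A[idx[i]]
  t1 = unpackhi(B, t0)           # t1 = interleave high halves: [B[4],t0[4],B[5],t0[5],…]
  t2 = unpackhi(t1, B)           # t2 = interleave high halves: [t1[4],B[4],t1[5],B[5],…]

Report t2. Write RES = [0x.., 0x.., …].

RES = [ 0xd3  0xfa  0xec  0x3c  0x32  0xd3  0xc0  0x32 ]

  t0: a7 85 25 a7 e6 74 ec c0
  t1: fa e6 3c 74 d3 ec 32 c0
  t2: d3 fa ec 3c 32 d3 c0 32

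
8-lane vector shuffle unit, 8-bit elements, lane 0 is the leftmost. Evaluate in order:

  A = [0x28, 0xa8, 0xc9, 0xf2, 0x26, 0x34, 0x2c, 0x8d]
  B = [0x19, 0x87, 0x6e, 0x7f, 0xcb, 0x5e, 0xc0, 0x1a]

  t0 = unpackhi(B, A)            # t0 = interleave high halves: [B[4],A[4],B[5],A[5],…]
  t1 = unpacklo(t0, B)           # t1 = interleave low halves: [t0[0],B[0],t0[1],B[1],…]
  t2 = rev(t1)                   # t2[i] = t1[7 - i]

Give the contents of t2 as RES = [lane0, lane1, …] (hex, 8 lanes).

RES = [ 0x7f  0x34  0x6e  0x5e  0x87  0x26  0x19  0xcb ]

t0 = [0xcb, 0x26, 0x5e, 0x34, 0xc0, 0x2c, 0x1a, 0x8d]
t1 = [0xcb, 0x19, 0x26, 0x87, 0x5e, 0x6e, 0x34, 0x7f]
t2 = [0x7f, 0x34, 0x6e, 0x5e, 0x87, 0x26, 0x19, 0xcb]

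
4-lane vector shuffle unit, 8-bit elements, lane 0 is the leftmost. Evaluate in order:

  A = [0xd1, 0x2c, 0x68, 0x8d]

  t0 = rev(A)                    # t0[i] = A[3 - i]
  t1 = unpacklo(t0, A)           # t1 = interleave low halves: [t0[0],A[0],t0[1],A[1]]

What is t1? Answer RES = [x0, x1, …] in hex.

→ t0 |8d|68|2c|d1|
→ t1 |8d|d1|68|2c|

RES = [0x8d, 0xd1, 0x68, 0x2c]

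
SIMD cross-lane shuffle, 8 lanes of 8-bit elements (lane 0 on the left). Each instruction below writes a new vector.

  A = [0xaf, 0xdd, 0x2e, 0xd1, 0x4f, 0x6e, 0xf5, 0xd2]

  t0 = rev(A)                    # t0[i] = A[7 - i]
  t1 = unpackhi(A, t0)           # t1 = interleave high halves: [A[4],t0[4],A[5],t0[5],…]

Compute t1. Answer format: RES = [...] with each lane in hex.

→ t0 |d2|f5|6e|4f|d1|2e|dd|af|
→ t1 |4f|d1|6e|2e|f5|dd|d2|af|

RES = [0x4f, 0xd1, 0x6e, 0x2e, 0xf5, 0xdd, 0xd2, 0xaf]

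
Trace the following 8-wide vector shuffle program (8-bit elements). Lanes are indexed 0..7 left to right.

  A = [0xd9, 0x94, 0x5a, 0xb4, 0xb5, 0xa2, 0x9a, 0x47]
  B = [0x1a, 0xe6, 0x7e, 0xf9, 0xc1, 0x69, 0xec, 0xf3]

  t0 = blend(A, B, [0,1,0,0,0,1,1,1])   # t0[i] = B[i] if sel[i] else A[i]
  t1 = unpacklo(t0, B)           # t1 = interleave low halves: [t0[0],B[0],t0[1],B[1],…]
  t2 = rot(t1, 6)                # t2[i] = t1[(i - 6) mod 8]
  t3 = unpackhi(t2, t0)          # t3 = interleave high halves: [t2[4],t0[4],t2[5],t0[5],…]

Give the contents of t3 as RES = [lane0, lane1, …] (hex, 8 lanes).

  t0: d9 e6 5a b4 b5 69 ec f3
  t1: d9 1a e6 e6 5a 7e b4 f9
  t2: e6 e6 5a 7e b4 f9 d9 1a
  t3: b4 b5 f9 69 d9 ec 1a f3

RES = [0xb4, 0xb5, 0xf9, 0x69, 0xd9, 0xec, 0x1a, 0xf3]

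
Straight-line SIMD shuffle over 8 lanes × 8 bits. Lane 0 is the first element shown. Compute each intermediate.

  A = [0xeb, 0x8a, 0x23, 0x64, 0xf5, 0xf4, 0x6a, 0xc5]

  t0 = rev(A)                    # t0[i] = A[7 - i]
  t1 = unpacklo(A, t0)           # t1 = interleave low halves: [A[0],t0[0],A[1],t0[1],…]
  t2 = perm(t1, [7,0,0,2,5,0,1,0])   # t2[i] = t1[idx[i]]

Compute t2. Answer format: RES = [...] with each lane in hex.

RES = [0xf5, 0xeb, 0xeb, 0x8a, 0xf4, 0xeb, 0xc5, 0xeb]

t0 = [0xc5, 0x6a, 0xf4, 0xf5, 0x64, 0x23, 0x8a, 0xeb]
t1 = [0xeb, 0xc5, 0x8a, 0x6a, 0x23, 0xf4, 0x64, 0xf5]
t2 = [0xf5, 0xeb, 0xeb, 0x8a, 0xf4, 0xeb, 0xc5, 0xeb]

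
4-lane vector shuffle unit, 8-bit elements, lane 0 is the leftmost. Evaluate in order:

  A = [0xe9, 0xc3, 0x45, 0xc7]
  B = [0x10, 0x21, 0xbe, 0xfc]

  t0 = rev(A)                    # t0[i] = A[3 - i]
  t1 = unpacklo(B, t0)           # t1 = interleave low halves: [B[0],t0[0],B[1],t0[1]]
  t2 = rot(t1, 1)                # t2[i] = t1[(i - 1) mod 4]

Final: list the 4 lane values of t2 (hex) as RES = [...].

  t0: c7 45 c3 e9
  t1: 10 c7 21 45
  t2: 45 10 c7 21

RES = [0x45, 0x10, 0xc7, 0x21]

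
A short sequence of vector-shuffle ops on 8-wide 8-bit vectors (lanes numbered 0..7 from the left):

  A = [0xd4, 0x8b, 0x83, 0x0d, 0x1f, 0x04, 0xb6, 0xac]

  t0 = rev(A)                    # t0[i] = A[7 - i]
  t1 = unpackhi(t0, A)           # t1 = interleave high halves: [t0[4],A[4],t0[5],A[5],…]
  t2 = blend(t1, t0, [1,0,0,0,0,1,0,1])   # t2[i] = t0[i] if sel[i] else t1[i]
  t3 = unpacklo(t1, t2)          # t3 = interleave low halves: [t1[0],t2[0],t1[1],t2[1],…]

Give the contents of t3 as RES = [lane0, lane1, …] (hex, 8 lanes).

RES = [ 0x0d  0xac  0x1f  0x1f  0x83  0x83  0x04  0x04 ]

t0 = [0xac, 0xb6, 0x04, 0x1f, 0x0d, 0x83, 0x8b, 0xd4]
t1 = [0x0d, 0x1f, 0x83, 0x04, 0x8b, 0xb6, 0xd4, 0xac]
t2 = [0xac, 0x1f, 0x83, 0x04, 0x8b, 0x83, 0xd4, 0xd4]
t3 = [0x0d, 0xac, 0x1f, 0x1f, 0x83, 0x83, 0x04, 0x04]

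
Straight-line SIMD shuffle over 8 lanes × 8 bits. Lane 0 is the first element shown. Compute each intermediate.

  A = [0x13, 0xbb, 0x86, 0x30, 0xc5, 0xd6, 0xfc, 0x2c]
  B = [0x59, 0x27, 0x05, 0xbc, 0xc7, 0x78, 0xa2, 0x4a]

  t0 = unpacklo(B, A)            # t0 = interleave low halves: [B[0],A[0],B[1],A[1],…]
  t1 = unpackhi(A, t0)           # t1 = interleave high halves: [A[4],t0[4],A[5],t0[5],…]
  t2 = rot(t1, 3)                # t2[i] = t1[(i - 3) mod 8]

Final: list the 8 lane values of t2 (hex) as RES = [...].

  t0: 59 13 27 bb 05 86 bc 30
  t1: c5 05 d6 86 fc bc 2c 30
  t2: bc 2c 30 c5 05 d6 86 fc

RES = [0xbc, 0x2c, 0x30, 0xc5, 0x05, 0xd6, 0x86, 0xfc]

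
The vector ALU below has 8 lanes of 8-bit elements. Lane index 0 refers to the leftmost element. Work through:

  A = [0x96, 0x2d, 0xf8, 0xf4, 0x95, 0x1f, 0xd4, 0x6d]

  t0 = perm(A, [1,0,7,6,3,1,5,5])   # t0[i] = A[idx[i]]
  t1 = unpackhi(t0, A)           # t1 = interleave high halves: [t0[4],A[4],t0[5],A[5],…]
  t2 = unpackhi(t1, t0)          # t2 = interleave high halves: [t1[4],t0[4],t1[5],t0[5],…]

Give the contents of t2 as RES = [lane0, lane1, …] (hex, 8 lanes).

RES = [ 0x1f  0xf4  0xd4  0x2d  0x1f  0x1f  0x6d  0x1f ]

t0 = [0x2d, 0x96, 0x6d, 0xd4, 0xf4, 0x2d, 0x1f, 0x1f]
t1 = [0xf4, 0x95, 0x2d, 0x1f, 0x1f, 0xd4, 0x1f, 0x6d]
t2 = [0x1f, 0xf4, 0xd4, 0x2d, 0x1f, 0x1f, 0x6d, 0x1f]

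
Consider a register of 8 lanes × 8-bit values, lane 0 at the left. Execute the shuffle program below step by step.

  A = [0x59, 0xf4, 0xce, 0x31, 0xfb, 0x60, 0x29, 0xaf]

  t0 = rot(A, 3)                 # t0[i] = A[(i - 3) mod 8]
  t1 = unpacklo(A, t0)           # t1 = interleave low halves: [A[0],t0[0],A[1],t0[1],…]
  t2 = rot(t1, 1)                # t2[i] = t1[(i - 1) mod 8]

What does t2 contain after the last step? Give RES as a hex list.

RES = [0x59, 0x59, 0x60, 0xf4, 0x29, 0xce, 0xaf, 0x31]

→ t0 |60|29|af|59|f4|ce|31|fb|
→ t1 |59|60|f4|29|ce|af|31|59|
→ t2 |59|59|60|f4|29|ce|af|31|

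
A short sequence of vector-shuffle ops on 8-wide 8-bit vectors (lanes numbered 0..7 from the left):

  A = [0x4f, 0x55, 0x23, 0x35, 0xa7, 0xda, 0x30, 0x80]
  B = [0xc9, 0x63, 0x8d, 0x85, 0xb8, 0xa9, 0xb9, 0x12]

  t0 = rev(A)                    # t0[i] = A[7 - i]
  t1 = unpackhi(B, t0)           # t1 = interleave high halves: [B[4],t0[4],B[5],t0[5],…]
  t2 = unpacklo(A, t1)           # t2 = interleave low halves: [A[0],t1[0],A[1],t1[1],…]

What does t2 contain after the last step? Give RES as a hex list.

RES = [0x4f, 0xb8, 0x55, 0x35, 0x23, 0xa9, 0x35, 0x23]

  t0: 80 30 da a7 35 23 55 4f
  t1: b8 35 a9 23 b9 55 12 4f
  t2: 4f b8 55 35 23 a9 35 23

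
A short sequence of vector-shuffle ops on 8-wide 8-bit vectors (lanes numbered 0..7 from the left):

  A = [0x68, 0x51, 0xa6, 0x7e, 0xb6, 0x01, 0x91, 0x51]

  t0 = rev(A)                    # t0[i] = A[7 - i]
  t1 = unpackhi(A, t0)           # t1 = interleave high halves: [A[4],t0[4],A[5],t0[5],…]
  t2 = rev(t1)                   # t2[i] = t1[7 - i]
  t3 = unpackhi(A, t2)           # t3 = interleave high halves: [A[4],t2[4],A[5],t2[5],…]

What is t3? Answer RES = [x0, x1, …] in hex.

RES = [ 0xb6  0xa6  0x01  0x01  0x91  0x7e  0x51  0xb6 ]

t0 = [0x51, 0x91, 0x01, 0xb6, 0x7e, 0xa6, 0x51, 0x68]
t1 = [0xb6, 0x7e, 0x01, 0xa6, 0x91, 0x51, 0x51, 0x68]
t2 = [0x68, 0x51, 0x51, 0x91, 0xa6, 0x01, 0x7e, 0xb6]
t3 = [0xb6, 0xa6, 0x01, 0x01, 0x91, 0x7e, 0x51, 0xb6]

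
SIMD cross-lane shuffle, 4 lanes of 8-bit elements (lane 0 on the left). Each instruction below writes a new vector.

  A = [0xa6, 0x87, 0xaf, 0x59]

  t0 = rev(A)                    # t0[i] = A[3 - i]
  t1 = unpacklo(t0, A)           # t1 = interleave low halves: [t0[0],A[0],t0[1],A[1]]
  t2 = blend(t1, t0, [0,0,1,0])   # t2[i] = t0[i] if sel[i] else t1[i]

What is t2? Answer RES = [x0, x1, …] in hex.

RES = [ 0x59  0xa6  0x87  0x87 ]

→ t0 |59|af|87|a6|
→ t1 |59|a6|af|87|
→ t2 |59|a6|87|87|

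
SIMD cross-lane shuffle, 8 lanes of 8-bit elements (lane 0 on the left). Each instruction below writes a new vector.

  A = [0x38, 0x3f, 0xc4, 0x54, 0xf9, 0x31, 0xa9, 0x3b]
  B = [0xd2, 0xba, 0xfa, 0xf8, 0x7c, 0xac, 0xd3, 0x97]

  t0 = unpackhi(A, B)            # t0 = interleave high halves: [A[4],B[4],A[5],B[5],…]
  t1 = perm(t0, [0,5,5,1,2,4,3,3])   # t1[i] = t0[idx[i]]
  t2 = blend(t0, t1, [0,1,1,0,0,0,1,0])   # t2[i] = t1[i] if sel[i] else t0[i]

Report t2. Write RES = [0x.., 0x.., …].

RES = [ 0xf9  0xd3  0xd3  0xac  0xa9  0xd3  0xac  0x97 ]

t0 = [0xf9, 0x7c, 0x31, 0xac, 0xa9, 0xd3, 0x3b, 0x97]
t1 = [0xf9, 0xd3, 0xd3, 0x7c, 0x31, 0xa9, 0xac, 0xac]
t2 = [0xf9, 0xd3, 0xd3, 0xac, 0xa9, 0xd3, 0xac, 0x97]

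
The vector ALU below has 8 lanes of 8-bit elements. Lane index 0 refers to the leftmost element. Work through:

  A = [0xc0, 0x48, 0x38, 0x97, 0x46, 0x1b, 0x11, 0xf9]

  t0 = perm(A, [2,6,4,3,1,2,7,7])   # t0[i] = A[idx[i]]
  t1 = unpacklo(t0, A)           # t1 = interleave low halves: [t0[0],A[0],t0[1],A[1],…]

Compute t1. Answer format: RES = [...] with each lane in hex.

RES = [ 0x38  0xc0  0x11  0x48  0x46  0x38  0x97  0x97 ]

→ t0 |38|11|46|97|48|38|f9|f9|
→ t1 |38|c0|11|48|46|38|97|97|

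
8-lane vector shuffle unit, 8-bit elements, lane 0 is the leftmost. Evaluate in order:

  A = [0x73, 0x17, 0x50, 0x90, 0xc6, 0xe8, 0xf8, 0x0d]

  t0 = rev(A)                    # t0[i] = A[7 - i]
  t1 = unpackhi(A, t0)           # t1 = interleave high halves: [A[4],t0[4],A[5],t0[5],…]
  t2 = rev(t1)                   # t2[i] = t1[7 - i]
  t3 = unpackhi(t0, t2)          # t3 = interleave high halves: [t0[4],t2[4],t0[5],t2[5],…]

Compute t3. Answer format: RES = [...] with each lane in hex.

→ t0 |0d|f8|e8|c6|90|50|17|73|
→ t1 |c6|90|e8|50|f8|17|0d|73|
→ t2 |73|0d|17|f8|50|e8|90|c6|
→ t3 |90|50|50|e8|17|90|73|c6|

RES = [0x90, 0x50, 0x50, 0xe8, 0x17, 0x90, 0x73, 0xc6]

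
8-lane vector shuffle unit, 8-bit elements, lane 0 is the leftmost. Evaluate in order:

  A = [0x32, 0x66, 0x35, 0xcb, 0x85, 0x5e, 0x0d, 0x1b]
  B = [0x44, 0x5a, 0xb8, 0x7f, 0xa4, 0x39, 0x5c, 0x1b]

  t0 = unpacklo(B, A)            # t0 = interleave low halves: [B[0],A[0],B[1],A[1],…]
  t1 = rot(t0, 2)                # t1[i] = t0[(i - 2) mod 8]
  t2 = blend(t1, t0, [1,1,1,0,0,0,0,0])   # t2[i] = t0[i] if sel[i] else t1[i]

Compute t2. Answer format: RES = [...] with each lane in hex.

RES = [ 0x44  0x32  0x5a  0x32  0x5a  0x66  0xb8  0x35 ]

t0 = [0x44, 0x32, 0x5a, 0x66, 0xb8, 0x35, 0x7f, 0xcb]
t1 = [0x7f, 0xcb, 0x44, 0x32, 0x5a, 0x66, 0xb8, 0x35]
t2 = [0x44, 0x32, 0x5a, 0x32, 0x5a, 0x66, 0xb8, 0x35]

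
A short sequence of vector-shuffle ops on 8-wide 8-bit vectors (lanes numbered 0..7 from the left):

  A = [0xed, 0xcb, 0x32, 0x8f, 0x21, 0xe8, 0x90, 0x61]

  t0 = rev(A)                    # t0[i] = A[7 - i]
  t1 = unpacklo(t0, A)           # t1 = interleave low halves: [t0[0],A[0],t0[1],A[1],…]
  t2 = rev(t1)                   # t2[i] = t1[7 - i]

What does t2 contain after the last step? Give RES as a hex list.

RES = [ 0x8f  0x21  0x32  0xe8  0xcb  0x90  0xed  0x61 ]

  t0: 61 90 e8 21 8f 32 cb ed
  t1: 61 ed 90 cb e8 32 21 8f
  t2: 8f 21 32 e8 cb 90 ed 61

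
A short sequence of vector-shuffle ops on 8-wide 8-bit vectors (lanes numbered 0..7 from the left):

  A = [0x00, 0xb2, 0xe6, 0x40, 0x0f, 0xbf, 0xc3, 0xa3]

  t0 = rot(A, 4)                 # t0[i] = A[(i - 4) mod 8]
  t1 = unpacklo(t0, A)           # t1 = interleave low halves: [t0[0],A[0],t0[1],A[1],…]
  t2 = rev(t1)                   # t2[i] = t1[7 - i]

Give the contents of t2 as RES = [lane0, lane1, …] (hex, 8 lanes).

RES = [ 0x40  0xa3  0xe6  0xc3  0xb2  0xbf  0x00  0x0f ]

  t0: 0f bf c3 a3 00 b2 e6 40
  t1: 0f 00 bf b2 c3 e6 a3 40
  t2: 40 a3 e6 c3 b2 bf 00 0f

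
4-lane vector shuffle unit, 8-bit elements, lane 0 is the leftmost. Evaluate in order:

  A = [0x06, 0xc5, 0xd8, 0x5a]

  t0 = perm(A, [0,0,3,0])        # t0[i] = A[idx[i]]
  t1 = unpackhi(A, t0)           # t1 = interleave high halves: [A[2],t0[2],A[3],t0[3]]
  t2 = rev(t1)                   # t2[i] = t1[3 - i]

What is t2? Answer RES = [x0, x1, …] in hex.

→ t0 |06|06|5a|06|
→ t1 |d8|5a|5a|06|
→ t2 |06|5a|5a|d8|

RES = [0x06, 0x5a, 0x5a, 0xd8]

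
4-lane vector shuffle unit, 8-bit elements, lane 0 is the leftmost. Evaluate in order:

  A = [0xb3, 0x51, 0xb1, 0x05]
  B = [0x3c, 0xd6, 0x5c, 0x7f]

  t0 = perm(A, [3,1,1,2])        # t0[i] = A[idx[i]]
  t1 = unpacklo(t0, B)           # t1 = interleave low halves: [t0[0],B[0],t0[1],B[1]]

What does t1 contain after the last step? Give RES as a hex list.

RES = [0x05, 0x3c, 0x51, 0xd6]

→ t0 |05|51|51|b1|
→ t1 |05|3c|51|d6|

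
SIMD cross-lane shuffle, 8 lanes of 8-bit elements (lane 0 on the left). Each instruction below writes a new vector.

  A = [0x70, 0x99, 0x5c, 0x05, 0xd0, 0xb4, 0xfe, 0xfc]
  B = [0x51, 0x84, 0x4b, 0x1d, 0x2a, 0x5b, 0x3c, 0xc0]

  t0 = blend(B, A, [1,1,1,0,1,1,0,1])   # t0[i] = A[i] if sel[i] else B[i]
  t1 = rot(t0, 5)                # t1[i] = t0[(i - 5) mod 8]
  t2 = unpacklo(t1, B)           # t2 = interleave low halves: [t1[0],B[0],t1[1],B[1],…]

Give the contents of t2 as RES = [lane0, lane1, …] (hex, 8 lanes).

RES = [0x1d, 0x51, 0xd0, 0x84, 0xb4, 0x4b, 0x3c, 0x1d]

  t0: 70 99 5c 1d d0 b4 3c fc
  t1: 1d d0 b4 3c fc 70 99 5c
  t2: 1d 51 d0 84 b4 4b 3c 1d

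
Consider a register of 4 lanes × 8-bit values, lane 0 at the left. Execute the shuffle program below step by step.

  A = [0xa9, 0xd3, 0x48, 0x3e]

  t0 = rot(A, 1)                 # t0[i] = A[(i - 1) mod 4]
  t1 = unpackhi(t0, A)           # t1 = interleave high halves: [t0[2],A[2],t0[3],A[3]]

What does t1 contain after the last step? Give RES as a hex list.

RES = [0xd3, 0x48, 0x48, 0x3e]

  t0: 3e a9 d3 48
  t1: d3 48 48 3e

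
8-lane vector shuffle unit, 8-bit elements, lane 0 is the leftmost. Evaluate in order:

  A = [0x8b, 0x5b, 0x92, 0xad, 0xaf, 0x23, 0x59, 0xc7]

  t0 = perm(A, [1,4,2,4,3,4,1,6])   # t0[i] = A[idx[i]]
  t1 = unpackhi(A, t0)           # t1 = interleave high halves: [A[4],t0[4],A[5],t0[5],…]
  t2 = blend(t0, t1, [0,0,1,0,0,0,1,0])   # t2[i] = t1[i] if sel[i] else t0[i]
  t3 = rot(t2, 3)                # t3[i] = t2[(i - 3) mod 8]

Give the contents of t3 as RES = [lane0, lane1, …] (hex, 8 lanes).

t0 = [0x5b, 0xaf, 0x92, 0xaf, 0xad, 0xaf, 0x5b, 0x59]
t1 = [0xaf, 0xad, 0x23, 0xaf, 0x59, 0x5b, 0xc7, 0x59]
t2 = [0x5b, 0xaf, 0x23, 0xaf, 0xad, 0xaf, 0xc7, 0x59]
t3 = [0xaf, 0xc7, 0x59, 0x5b, 0xaf, 0x23, 0xaf, 0xad]

RES = [0xaf, 0xc7, 0x59, 0x5b, 0xaf, 0x23, 0xaf, 0xad]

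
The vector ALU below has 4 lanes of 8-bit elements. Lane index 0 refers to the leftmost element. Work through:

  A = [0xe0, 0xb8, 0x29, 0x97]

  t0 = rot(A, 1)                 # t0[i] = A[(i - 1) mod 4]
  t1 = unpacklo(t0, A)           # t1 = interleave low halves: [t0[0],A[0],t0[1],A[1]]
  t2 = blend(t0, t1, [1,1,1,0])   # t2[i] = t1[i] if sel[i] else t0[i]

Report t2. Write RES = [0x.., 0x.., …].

RES = [ 0x97  0xe0  0xe0  0x29 ]

→ t0 |97|e0|b8|29|
→ t1 |97|e0|e0|b8|
→ t2 |97|e0|e0|29|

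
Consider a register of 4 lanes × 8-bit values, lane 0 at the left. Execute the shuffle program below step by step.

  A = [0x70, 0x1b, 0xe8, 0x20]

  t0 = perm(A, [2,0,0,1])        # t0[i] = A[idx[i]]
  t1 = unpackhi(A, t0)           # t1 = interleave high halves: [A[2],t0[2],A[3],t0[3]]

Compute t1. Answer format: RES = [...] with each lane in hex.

t0 = [0xe8, 0x70, 0x70, 0x1b]
t1 = [0xe8, 0x70, 0x20, 0x1b]

RES = [ 0xe8  0x70  0x20  0x1b ]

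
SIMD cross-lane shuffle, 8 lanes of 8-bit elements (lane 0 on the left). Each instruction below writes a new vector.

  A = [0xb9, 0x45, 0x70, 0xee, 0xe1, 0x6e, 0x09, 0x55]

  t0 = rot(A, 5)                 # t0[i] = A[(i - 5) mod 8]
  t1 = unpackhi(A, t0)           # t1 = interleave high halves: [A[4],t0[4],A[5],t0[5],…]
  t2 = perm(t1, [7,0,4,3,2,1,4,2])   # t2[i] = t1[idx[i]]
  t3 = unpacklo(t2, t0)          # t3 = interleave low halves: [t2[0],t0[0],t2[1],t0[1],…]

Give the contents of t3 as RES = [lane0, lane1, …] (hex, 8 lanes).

RES = [0x70, 0xee, 0xe1, 0xe1, 0x09, 0x6e, 0xb9, 0x09]

  t0: ee e1 6e 09 55 b9 45 70
  t1: e1 55 6e b9 09 45 55 70
  t2: 70 e1 09 b9 6e 55 09 6e
  t3: 70 ee e1 e1 09 6e b9 09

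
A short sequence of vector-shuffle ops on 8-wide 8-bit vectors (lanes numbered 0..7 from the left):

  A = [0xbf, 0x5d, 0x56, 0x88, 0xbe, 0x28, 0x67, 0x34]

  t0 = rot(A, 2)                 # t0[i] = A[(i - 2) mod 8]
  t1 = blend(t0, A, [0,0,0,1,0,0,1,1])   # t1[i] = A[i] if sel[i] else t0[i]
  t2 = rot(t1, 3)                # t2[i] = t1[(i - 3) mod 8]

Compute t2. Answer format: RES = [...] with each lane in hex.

RES = [0x88, 0x67, 0x34, 0x67, 0x34, 0xbf, 0x88, 0x56]

t0 = [0x67, 0x34, 0xbf, 0x5d, 0x56, 0x88, 0xbe, 0x28]
t1 = [0x67, 0x34, 0xbf, 0x88, 0x56, 0x88, 0x67, 0x34]
t2 = [0x88, 0x67, 0x34, 0x67, 0x34, 0xbf, 0x88, 0x56]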